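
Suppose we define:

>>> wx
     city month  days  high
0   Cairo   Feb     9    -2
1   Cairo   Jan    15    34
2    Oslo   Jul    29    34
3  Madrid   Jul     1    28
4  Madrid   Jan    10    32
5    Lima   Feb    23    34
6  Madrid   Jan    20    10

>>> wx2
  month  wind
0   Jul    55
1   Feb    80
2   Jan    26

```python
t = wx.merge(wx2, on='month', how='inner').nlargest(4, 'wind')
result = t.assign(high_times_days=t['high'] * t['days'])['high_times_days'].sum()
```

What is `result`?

1778

merge on 'month' (how='inner') → 7 rows:
     city month  days  high  wind
0   Cairo   Feb     9    -2    80
1   Cairo   Jan    15    34    26
2    Oslo   Jul    29    34    55
3  Madrid   Jul     1    28    55
4  Madrid   Jan    10    32    26
5    Lima   Feb    23    34    80
6  Madrid   Jan    20    10    26
take 4 rows with largest wind:
     city month  days  high  wind
0   Cairo   Feb     9    -2    80
5    Lima   Feb    23    34    80
2    Oslo   Jul    29    34    55
3  Madrid   Jul     1    28    55
add column high_times_days = t['high'] * t['days']:
     city month  days  high  wind  high_times_days
0   Cairo   Feb     9    -2    80              -18
5    Lima   Feb    23    34    80              782
2    Oslo   Jul    29    34    55              986
3  Madrid   Jul     1    28    55               28
Hence 1778.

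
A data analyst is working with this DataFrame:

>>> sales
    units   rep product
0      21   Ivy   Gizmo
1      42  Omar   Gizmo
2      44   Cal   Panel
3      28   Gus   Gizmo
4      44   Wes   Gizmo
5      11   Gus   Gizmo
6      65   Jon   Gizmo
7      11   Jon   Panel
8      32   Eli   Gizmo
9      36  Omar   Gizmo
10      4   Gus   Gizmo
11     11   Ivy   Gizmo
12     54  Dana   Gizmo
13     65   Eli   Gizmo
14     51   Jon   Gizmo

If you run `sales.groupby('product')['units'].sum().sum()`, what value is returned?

group by product, sum of units:
product
Gizmo    464
Panel     55
Name: units, dtype: int64

519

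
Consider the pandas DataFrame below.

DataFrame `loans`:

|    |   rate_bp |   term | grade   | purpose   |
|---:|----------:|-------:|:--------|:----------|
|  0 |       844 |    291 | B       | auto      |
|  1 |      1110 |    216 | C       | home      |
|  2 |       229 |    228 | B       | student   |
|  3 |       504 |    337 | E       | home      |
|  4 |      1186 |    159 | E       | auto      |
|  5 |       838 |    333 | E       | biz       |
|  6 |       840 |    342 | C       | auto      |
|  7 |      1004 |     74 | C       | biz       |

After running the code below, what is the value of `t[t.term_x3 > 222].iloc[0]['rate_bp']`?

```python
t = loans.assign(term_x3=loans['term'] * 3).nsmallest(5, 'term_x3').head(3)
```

1186

add column term_x3 = loans['term'] * 3:
   rate_bp  term grade  purpose  term_x3
0      844   291     B     auto      873
1     1110   216     C     home      648
2      229   228     B  student      684
3      504   337     E     home     1011
4     1186   159     E     auto      477
5      838   333     E      biz      999
6      840   342     C     auto     1026
7     1004    74     C      biz      222
take 5 rows with smallest term_x3:
   rate_bp  term grade  purpose  term_x3
7     1004    74     C      biz      222
4     1186   159     E     auto      477
1     1110   216     C     home      648
2      229   228     B  student      684
0      844   291     B     auto      873
take first 3 rows:
   rate_bp  term grade purpose  term_x3
7     1004    74     C     biz      222
4     1186   159     E    auto      477
1     1110   216     C    home      648
filter rows where term_x3 > 222:
   rate_bp  term grade purpose  term_x3
4     1186   159     E    auto      477
1     1110   216     C    home      648
Taking the value at position 0, column 'rate_bp' gives 1186.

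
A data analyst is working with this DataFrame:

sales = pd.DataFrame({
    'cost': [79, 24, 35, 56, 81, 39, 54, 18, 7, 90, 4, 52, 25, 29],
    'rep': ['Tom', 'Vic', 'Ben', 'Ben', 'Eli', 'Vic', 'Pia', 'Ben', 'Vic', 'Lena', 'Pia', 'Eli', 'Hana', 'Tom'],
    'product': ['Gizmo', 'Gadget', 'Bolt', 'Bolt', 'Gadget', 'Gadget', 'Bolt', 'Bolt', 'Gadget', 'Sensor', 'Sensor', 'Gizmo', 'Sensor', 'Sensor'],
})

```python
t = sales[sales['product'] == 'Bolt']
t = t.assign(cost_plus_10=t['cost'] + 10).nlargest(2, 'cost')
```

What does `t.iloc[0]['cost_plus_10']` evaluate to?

filter rows where product == 'Bolt':
   cost  rep product
2    35  Ben    Bolt
3    56  Ben    Bolt
6    54  Pia    Bolt
7    18  Ben    Bolt
add column cost_plus_10 = t['cost'] + 10:
   cost  rep product  cost_plus_10
2    35  Ben    Bolt            45
3    56  Ben    Bolt            66
6    54  Pia    Bolt            64
7    18  Ben    Bolt            28
take 2 rows with largest cost:
   cost  rep product  cost_plus_10
3    56  Ben    Bolt            66
6    54  Pia    Bolt            64

66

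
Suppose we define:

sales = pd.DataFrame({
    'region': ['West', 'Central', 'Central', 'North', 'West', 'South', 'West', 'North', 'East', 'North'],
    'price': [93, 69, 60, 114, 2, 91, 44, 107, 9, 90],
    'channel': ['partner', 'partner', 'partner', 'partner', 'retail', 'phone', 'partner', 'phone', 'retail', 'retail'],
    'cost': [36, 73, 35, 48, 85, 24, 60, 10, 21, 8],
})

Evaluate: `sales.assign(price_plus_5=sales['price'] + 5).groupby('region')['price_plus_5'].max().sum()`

401

add column price_plus_5 = sales['price'] + 5:
    region  price  channel  cost  price_plus_5
0     West     93  partner    36            98
1  Central     69  partner    73            74
2  Central     60  partner    35            65
3    North    114  partner    48           119
4     West      2   retail    85             7
5    South     91    phone    24            96
6     West     44  partner    60            49
7    North    107    phone    10           112
8     East      9   retail    21            14
9    North     90   retail     8            95
group by region, max of price_plus_5:
region
Central     74
East        14
North      119
South       96
West        98
Name: price_plus_5, dtype: int64
Reading off the sum of the resulting series, we get 401.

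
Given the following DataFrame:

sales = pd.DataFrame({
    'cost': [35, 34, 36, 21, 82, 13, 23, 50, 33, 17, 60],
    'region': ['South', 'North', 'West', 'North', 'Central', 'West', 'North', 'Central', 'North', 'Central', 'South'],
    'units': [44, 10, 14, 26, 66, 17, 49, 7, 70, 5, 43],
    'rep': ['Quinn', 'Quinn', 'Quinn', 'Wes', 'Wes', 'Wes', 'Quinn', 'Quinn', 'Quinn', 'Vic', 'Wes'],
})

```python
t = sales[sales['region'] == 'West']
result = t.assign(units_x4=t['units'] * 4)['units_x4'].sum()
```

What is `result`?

filter rows where region == 'West':
   cost region  units    rep
2    36   West     14  Quinn
5    13   West     17    Wes
add column units_x4 = t['units'] * 4:
   cost region  units    rep  units_x4
2    36   West     14  Quinn        56
5    13   West     17    Wes        68
Taking the sum of column 'units_x4' gives 124.

124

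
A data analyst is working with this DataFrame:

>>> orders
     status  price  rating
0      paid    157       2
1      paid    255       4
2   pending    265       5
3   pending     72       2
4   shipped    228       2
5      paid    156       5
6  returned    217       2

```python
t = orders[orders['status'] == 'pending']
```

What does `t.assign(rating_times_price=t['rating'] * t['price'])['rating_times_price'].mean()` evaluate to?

734.5

filter rows where status == 'pending':
    status  price  rating
2  pending    265       5
3  pending     72       2
add column rating_times_price = t['rating'] * t['price']:
    status  price  rating  rating_times_price
2  pending    265       5                1325
3  pending     72       2                 144
mean of column 'rating_times_price' → 734.5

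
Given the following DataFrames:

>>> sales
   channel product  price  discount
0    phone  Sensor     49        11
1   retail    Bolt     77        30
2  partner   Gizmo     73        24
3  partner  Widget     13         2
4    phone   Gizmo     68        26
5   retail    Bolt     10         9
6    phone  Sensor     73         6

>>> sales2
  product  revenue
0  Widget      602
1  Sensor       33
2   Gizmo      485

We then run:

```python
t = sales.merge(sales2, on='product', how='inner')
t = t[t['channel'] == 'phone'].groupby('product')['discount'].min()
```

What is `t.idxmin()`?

merge on 'product' (how='inner') → 5 rows:
   channel product  price  discount  revenue
0    phone  Sensor     49        11       33
1  partner   Gizmo     73        24      485
2  partner  Widget     13         2      602
3    phone   Gizmo     68        26      485
4    phone  Sensor     73         6       33
filter rows where channel == 'phone':
  channel product  price  discount  revenue
0   phone  Sensor     49        11       33
3   phone   Gizmo     68        26      485
4   phone  Sensor     73         6       33
group by product, min of discount:
product
Gizmo     26
Sensor     6
Name: discount, dtype: int64
So idxmin() = Sensor.

Sensor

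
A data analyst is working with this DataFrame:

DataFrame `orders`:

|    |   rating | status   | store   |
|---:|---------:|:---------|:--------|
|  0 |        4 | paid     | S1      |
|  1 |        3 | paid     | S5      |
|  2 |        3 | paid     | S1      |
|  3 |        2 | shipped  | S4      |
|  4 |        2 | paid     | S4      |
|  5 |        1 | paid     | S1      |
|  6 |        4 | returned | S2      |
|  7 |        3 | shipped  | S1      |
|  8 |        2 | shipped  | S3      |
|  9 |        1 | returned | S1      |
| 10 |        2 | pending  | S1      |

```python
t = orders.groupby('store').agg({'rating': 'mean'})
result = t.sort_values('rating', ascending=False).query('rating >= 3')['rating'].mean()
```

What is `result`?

3.5

group by store, mean of rating:
         rating
store          
S1     2.333333
S2     4.000000
S3     2.000000
S4     2.000000
S5     3.000000
sort by rating descending:
         rating
store          
S2     4.000000
S5     3.000000
S1     2.333333
S3     2.000000
S4     2.000000
filter rows where rating >= 3:
       rating
store        
S2        4.0
S5        3.0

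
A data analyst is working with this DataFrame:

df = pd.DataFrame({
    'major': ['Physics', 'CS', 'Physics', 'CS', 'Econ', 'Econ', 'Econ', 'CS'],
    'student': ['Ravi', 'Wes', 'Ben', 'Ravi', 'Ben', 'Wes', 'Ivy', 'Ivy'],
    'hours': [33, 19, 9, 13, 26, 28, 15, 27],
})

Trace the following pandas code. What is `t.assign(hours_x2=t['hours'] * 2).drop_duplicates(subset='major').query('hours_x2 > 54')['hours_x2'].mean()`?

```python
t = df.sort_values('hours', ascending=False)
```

61.0

sort by hours descending:
     major student  hours
0  Physics    Ravi     33
5     Econ     Wes     28
7       CS     Ivy     27
4     Econ     Ben     26
1       CS     Wes     19
6     Econ     Ivy     15
3       CS    Ravi     13
2  Physics     Ben      9
add column hours_x2 = t['hours'] * 2:
     major student  hours  hours_x2
0  Physics    Ravi     33        66
5     Econ     Wes     28        56
7       CS     Ivy     27        54
4     Econ     Ben     26        52
1       CS     Wes     19        38
6     Econ     Ivy     15        30
3       CS    Ravi     13        26
2  Physics     Ben      9        18
drop duplicate major (keep=first):
     major student  hours  hours_x2
0  Physics    Ravi     33        66
5     Econ     Wes     28        56
7       CS     Ivy     27        54
filter rows where hours_x2 > 54:
     major student  hours  hours_x2
0  Physics    Ravi     33        66
5     Econ     Wes     28        56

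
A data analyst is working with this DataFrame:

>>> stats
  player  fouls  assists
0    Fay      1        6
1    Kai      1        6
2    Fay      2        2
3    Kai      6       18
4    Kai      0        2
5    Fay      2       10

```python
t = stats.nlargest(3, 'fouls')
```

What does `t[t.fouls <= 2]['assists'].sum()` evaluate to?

take 3 rows with largest fouls:
  player  fouls  assists
3    Kai      6       18
2    Fay      2        2
5    Fay      2       10
filter rows where fouls <= 2:
  player  fouls  assists
2    Fay      2        2
5    Fay      2       10
The sum of column 'assists' is 12.

12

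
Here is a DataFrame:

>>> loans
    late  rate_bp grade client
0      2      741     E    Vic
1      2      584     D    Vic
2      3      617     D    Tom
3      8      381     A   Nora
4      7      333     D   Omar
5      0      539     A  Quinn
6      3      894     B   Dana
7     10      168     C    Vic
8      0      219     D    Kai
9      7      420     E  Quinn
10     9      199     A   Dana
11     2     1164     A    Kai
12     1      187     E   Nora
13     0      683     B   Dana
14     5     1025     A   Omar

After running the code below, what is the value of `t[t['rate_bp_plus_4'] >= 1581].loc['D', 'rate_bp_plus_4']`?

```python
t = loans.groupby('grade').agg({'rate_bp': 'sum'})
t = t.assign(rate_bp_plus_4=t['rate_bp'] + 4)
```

1757

group by grade, sum of rate_bp:
       rate_bp
grade         
A         3308
B         1577
C          168
D         1753
E         1348
add column rate_bp_plus_4 = t['rate_bp'] + 4:
       rate_bp  rate_bp_plus_4
grade                         
A         3308            3312
B         1577            1581
C          168             172
D         1753            1757
E         1348            1352
filter rows where rate_bp_plus_4 >= 1581:
       rate_bp  rate_bp_plus_4
grade                         
A         3308            3312
B         1577            1581
D         1753            1757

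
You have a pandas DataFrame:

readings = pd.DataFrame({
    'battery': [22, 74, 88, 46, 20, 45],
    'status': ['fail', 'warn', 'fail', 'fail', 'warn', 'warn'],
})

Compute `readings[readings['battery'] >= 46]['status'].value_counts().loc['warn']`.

filter rows where battery >= 46:
   battery status
1       74   warn
2       88   fail
3       46   fail
value_counts of status:
status
fail    2
warn    1
Name: count, dtype: int64
The value at index 'warn' is 1.

1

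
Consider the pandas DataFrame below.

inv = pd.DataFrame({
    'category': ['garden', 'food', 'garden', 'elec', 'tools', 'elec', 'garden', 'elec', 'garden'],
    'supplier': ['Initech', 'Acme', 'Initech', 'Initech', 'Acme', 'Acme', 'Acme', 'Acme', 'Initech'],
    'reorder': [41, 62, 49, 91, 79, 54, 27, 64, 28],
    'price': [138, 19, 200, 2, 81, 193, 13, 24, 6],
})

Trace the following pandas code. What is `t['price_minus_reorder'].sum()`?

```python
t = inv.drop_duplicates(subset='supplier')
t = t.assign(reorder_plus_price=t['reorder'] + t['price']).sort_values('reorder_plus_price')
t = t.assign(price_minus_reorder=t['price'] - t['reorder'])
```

drop duplicate supplier (keep=first):
  category supplier  reorder  price
0   garden  Initech       41    138
1     food     Acme       62     19
add column reorder_plus_price = t['reorder'] + t['price']:
  category supplier  reorder  price  reorder_plus_price
0   garden  Initech       41    138                 179
1     food     Acme       62     19                  81
sort by reorder_plus_price:
  category supplier  reorder  price  reorder_plus_price
1     food     Acme       62     19                  81
0   garden  Initech       41    138                 179
add column price_minus_reorder = t['price'] - t['reorder']:
  category supplier  reorder  price  reorder_plus_price  price_minus_reorder
1     food     Acme       62     19                  81                  -43
0   garden  Initech       41    138                 179                   97
Reading off the sum of column 'price_minus_reorder', we get 54.

54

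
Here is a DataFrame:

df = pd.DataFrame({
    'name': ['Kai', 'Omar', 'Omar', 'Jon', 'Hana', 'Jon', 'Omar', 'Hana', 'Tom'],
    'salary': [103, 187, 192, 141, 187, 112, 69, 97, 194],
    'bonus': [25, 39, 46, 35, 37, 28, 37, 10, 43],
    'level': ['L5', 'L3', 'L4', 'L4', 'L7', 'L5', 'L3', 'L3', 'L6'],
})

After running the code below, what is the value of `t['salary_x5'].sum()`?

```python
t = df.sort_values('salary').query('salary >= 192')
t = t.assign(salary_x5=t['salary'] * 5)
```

1930

sort by salary:
   name  salary  bonus level
6  Omar      69     37    L3
7  Hana      97     10    L3
0   Kai     103     25    L5
5   Jon     112     28    L5
3   Jon     141     35    L4
1  Omar     187     39    L3
4  Hana     187     37    L7
2  Omar     192     46    L4
8   Tom     194     43    L6
filter rows where salary >= 192:
   name  salary  bonus level
2  Omar     192     46    L4
8   Tom     194     43    L6
add column salary_x5 = t['salary'] * 5:
   name  salary  bonus level  salary_x5
2  Omar     192     46    L4        960
8   Tom     194     43    L6        970
Taking the sum of column 'salary_x5' gives 1930.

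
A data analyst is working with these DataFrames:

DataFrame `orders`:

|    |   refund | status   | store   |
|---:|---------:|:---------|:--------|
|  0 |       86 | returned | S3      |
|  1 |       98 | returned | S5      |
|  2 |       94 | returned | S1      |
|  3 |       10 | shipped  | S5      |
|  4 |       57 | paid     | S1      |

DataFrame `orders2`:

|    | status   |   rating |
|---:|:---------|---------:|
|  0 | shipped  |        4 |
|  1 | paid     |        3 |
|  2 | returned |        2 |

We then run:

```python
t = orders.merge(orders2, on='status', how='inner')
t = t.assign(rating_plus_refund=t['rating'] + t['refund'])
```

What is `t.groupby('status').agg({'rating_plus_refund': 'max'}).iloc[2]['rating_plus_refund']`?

merge on 'status' (how='inner') → 5 rows:
   refund    status store  rating
0      86  returned    S3       2
1      98  returned    S5       2
2      94  returned    S1       2
3      10   shipped    S5       4
4      57      paid    S1       3
add column rating_plus_refund = t['rating'] + t['refund']:
   refund    status store  rating  rating_plus_refund
0      86  returned    S3       2                  88
1      98  returned    S5       2                 100
2      94  returned    S1       2                  96
3      10   shipped    S5       4                  14
4      57      paid    S1       3                  60
group by status, max of rating_plus_refund:
          rating_plus_refund
status                      
paid                      60
returned                 100
shipped                   14
The value at position 2, column 'rating_plus_refund' is 14.

14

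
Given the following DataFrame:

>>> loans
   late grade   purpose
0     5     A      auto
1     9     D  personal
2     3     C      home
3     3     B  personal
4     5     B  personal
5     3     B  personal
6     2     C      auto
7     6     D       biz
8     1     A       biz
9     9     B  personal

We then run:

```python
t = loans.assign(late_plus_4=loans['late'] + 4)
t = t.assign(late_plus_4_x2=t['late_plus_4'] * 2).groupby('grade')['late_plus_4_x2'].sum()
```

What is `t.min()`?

add column late_plus_4 = loans['late'] + 4:
   late grade   purpose  late_plus_4
0     5     A      auto            9
1     9     D  personal           13
2     3     C      home            7
3     3     B  personal            7
4     5     B  personal            9
5     3     B  personal            7
6     2     C      auto            6
7     6     D       biz           10
8     1     A       biz            5
9     9     B  personal           13
add column late_plus_4_x2 = t['late_plus_4'] * 2:
   late grade   purpose  late_plus_4  late_plus_4_x2
0     5     A      auto            9              18
1     9     D  personal           13              26
2     3     C      home            7              14
3     3     B  personal            7              14
4     5     B  personal            9              18
5     3     B  personal            7              14
6     2     C      auto            6              12
7     6     D       biz           10              20
8     1     A       biz            5              10
9     9     B  personal           13              26
group by grade, sum of late_plus_4_x2:
grade
A    28
B    72
C    26
D    46
Name: late_plus_4_x2, dtype: int64

26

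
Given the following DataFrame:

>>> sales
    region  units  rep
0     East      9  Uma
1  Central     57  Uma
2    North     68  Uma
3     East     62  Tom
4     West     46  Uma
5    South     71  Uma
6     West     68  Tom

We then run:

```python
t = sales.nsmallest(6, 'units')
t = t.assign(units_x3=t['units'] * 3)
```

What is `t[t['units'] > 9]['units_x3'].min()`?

138

take 6 rows with smallest units:
    region  units  rep
0     East      9  Uma
4     West     46  Uma
1  Central     57  Uma
3     East     62  Tom
2    North     68  Uma
6     West     68  Tom
add column units_x3 = t['units'] * 3:
    region  units  rep  units_x3
0     East      9  Uma        27
4     West     46  Uma       138
1  Central     57  Uma       171
3     East     62  Tom       186
2    North     68  Uma       204
6     West     68  Tom       204
filter rows where units > 9:
    region  units  rep  units_x3
4     West     46  Uma       138
1  Central     57  Uma       171
3     East     62  Tom       186
2    North     68  Uma       204
6     West     68  Tom       204
The min of column 'units_x3' is 138.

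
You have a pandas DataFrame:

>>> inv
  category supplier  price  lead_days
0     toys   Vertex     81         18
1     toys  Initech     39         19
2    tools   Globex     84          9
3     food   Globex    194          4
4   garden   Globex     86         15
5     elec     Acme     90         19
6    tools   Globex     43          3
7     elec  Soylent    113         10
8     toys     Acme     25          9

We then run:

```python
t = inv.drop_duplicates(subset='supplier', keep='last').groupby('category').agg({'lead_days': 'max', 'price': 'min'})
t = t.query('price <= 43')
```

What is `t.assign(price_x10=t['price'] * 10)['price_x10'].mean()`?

340.0

drop duplicate supplier (keep=last):
  category supplier  price  lead_days
0     toys   Vertex     81         18
1     toys  Initech     39         19
6    tools   Globex     43          3
7     elec  Soylent    113         10
8     toys     Acme     25          9
group by category: max(lead_days), min(price):
          lead_days  price
category                  
elec             10    113
tools             3     43
toys             19     25
filter rows where price <= 43:
          lead_days  price
category                  
tools             3     43
toys             19     25
add column price_x10 = t['price'] * 10:
          lead_days  price  price_x10
category                             
tools             3     43        430
toys             19     25        250
Then the mean of column 'price_x10': 340.0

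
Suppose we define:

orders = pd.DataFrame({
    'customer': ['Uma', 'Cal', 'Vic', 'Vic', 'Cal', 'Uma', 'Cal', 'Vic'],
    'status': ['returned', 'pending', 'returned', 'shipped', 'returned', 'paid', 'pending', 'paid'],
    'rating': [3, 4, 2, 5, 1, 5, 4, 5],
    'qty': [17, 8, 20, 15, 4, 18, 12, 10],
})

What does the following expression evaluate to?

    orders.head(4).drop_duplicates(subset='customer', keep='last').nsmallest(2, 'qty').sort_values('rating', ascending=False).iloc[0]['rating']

take first 4 rows:
  customer    status  rating  qty
0      Uma  returned       3   17
1      Cal   pending       4    8
2      Vic  returned       2   20
3      Vic   shipped       5   15
drop duplicate customer (keep=last):
  customer    status  rating  qty
0      Uma  returned       3   17
1      Cal   pending       4    8
3      Vic   shipped       5   15
take 2 rows with smallest qty:
  customer   status  rating  qty
1      Cal  pending       4    8
3      Vic  shipped       5   15
sort by rating descending:
  customer   status  rating  qty
3      Vic  shipped       5   15
1      Cal  pending       4    8

5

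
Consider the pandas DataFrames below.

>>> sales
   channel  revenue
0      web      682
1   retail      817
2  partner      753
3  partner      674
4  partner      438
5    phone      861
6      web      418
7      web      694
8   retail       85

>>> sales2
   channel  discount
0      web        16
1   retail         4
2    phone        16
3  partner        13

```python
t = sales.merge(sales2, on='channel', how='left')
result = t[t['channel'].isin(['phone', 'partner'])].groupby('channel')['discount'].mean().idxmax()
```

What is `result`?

phone

merge on 'channel' (how='left') → 9 rows:
   channel  revenue  discount
0      web      682        16
1   retail      817         4
2  partner      753        13
3  partner      674        13
4  partner      438        13
5    phone      861        16
6      web      418        16
7      web      694        16
8   retail       85         4
filter rows where channel in ['phone', 'partner']:
   channel  revenue  discount
2  partner      753        13
3  partner      674        13
4  partner      438        13
5    phone      861        16
group by channel, mean of discount:
channel
partner    13.0
phone      16.0
Name: discount, dtype: float64
label with the largest value → phone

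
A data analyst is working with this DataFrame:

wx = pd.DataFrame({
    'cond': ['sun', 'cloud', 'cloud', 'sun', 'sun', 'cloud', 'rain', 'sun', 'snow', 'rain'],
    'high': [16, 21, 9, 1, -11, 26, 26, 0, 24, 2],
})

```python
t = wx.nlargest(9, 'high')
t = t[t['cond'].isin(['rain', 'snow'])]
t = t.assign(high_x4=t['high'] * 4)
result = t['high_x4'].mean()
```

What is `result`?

take 9 rows with largest high:
    cond  high
5  cloud    26
6   rain    26
8   snow    24
1  cloud    21
0    sun    16
2  cloud     9
9   rain     2
3    sun     1
7    sun     0
filter rows where cond in ['rain', 'snow']:
   cond  high
6  rain    26
8  snow    24
9  rain     2
add column high_x4 = t['high'] * 4:
   cond  high  high_x4
6  rain    26      104
8  snow    24       96
9  rain     2        8

69.3333333333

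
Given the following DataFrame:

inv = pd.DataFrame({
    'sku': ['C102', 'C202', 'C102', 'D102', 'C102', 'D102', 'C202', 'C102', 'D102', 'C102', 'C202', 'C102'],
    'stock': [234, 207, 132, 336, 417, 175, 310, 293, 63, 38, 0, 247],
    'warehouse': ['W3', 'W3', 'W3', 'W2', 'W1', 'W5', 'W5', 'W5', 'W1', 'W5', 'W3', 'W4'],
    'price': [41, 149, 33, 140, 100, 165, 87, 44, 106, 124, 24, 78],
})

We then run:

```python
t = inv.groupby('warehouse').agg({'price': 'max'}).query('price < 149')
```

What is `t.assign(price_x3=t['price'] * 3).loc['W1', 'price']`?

group by warehouse, max of price:
           price
warehouse       
W1           106
W2           140
W3           149
W4            78
W5           165
filter rows where price < 149:
           price
warehouse       
W1           106
W2           140
W4            78
add column price_x3 = t['price'] * 3:
           price  price_x3
warehouse                 
W1           106       318
W2           140       420
W4            78       234
The value at row 'W1', column 'price' is 106.

106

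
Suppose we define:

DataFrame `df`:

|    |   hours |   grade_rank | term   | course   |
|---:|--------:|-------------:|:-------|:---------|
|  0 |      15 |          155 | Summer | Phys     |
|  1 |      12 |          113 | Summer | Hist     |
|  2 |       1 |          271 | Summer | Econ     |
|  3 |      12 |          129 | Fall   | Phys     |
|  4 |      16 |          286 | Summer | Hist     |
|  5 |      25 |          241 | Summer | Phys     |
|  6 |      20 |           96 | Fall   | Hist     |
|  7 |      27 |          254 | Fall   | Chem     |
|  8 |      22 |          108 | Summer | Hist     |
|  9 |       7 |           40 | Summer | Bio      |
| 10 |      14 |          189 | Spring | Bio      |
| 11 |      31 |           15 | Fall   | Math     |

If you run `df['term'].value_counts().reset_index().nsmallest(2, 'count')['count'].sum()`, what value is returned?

value_counts of term:
term
Summer    7
Fall      4
Spring    1
Name: count, dtype: int64
reset_index():
     term  count
0  Summer      7
1    Fall      4
2  Spring      1
take 2 rows with smallest count:
     term  count
2  Spring      1
1    Fall      4
Reading off the sum of column 'count', we get 5.

5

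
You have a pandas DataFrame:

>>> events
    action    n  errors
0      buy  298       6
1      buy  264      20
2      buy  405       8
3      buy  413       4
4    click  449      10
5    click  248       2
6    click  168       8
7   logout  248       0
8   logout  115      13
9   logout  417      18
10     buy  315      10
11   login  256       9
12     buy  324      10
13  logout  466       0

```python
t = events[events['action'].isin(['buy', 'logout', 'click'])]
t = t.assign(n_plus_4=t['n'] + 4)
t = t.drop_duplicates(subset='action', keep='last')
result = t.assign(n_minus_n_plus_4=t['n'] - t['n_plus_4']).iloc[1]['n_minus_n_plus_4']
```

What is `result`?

-4

filter rows where action in ['buy', 'logout', 'click']:
    action    n  errors
0      buy  298       6
1      buy  264      20
2      buy  405       8
3      buy  413       4
4    click  449      10
5    click  248       2
6    click  168       8
7   logout  248       0
8   logout  115      13
9   logout  417      18
10     buy  315      10
12     buy  324      10
13  logout  466       0
add column n_plus_4 = t['n'] + 4:
    action    n  errors  n_plus_4
0      buy  298       6       302
1      buy  264      20       268
2      buy  405       8       409
3      buy  413       4       417
4    click  449      10       453
5    click  248       2       252
6    click  168       8       172
7   logout  248       0       252
8   logout  115      13       119
9   logout  417      18       421
10     buy  315      10       319
12     buy  324      10       328
13  logout  466       0       470
drop duplicate action (keep=last):
    action    n  errors  n_plus_4
6    click  168       8       172
12     buy  324      10       328
13  logout  466       0       470
add column n_minus_n_plus_4 = t['n'] - t['n_plus_4']:
    action    n  errors  n_plus_4  n_minus_n_plus_4
6    click  168       8       172                -4
12     buy  324      10       328                -4
13  logout  466       0       470                -4
Taking the value at position 1, column 'n_minus_n_plus_4' gives -4.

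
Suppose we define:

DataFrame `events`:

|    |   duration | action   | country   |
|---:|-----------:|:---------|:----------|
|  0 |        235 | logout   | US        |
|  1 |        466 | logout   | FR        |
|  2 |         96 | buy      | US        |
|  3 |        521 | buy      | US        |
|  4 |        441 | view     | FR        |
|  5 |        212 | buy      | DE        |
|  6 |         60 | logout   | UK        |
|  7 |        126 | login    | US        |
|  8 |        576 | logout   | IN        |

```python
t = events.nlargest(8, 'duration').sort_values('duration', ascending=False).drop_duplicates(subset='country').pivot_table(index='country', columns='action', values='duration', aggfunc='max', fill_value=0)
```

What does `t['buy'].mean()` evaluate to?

183.25

take 8 rows with largest duration:
   duration  action country
8       576  logout      IN
3       521     buy      US
1       466  logout      FR
4       441    view      FR
0       235  logout      US
5       212     buy      DE
7       126   login      US
2        96     buy      US
sort by duration descending:
   duration  action country
8       576  logout      IN
3       521     buy      US
1       466  logout      FR
4       441    view      FR
0       235  logout      US
5       212     buy      DE
7       126   login      US
2        96     buy      US
drop duplicate country (keep=first):
   duration  action country
8       576  logout      IN
3       521     buy      US
1       466  logout      FR
5       212     buy      DE
pivot: rows=country, cols=action, max(duration):
action   buy  logout
country             
DE       212       0
FR         0     466
IN         0     576
US       521       0
mean of column 'buy' → 183.25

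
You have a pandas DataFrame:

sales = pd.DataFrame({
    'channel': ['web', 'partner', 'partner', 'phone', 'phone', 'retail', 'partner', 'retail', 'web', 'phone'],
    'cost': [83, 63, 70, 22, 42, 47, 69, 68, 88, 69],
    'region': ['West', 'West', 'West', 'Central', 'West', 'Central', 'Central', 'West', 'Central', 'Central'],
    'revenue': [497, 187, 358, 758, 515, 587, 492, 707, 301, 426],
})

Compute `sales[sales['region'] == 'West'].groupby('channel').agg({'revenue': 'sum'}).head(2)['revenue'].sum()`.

filter rows where region == 'West':
   channel  cost region  revenue
0      web    83   West      497
1  partner    63   West      187
2  partner    70   West      358
4    phone    42   West      515
7   retail    68   West      707
group by channel, sum of revenue:
         revenue
channel         
partner      545
phone        515
retail       707
web          497
take first 2 rows:
         revenue
channel         
partner      545
phone        515

1060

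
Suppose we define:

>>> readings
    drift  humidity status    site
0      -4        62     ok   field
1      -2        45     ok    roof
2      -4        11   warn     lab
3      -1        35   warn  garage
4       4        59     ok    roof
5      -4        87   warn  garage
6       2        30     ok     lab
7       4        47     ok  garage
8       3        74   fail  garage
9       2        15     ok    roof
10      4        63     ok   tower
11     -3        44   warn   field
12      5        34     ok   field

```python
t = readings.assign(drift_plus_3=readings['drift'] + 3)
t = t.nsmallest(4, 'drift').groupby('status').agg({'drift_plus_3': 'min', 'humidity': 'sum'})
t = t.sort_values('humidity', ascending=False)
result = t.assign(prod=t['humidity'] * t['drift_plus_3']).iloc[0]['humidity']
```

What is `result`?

add column drift_plus_3 = readings['drift'] + 3:
    drift  humidity status    site  drift_plus_3
0      -4        62     ok   field            -1
1      -2        45     ok    roof             1
2      -4        11   warn     lab            -1
3      -1        35   warn  garage             2
4       4        59     ok    roof             7
5      -4        87   warn  garage            -1
6       2        30     ok     lab             5
7       4        47     ok  garage             7
8       3        74   fail  garage             6
9       2        15     ok    roof             5
10      4        63     ok   tower             7
11     -3        44   warn   field             0
12      5        34     ok   field             8
take 4 rows with smallest drift:
    drift  humidity status    site  drift_plus_3
0      -4        62     ok   field            -1
2      -4        11   warn     lab            -1
5      -4        87   warn  garage            -1
11     -3        44   warn   field             0
group by status: min(drift_plus_3), sum(humidity):
        drift_plus_3  humidity
status                        
ok                -1        62
warn              -1       142
sort by humidity descending:
        drift_plus_3  humidity
status                        
warn              -1       142
ok                -1        62
add column prod = t['humidity'] * t['drift_plus_3']:
        drift_plus_3  humidity  prod
status                              
warn              -1       142  -142
ok                -1        62   -62

142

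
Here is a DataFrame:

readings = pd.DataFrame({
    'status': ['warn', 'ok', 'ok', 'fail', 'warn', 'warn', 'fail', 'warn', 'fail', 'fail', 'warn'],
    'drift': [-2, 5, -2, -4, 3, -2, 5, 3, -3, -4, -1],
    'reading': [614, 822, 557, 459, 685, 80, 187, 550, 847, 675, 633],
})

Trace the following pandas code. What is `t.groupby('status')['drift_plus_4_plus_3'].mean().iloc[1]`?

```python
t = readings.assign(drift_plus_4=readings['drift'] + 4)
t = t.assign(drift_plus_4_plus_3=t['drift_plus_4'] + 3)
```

8.5

add column drift_plus_4 = readings['drift'] + 4:
   status  drift  reading  drift_plus_4
0    warn     -2      614             2
1      ok      5      822             9
2      ok     -2      557             2
3    fail     -4      459             0
4    warn      3      685             7
5    warn     -2       80             2
6    fail      5      187             9
7    warn      3      550             7
8    fail     -3      847             1
9    fail     -4      675             0
10   warn     -1      633             3
add column drift_plus_4_plus_3 = t['drift_plus_4'] + 3:
   status  drift  reading  drift_plus_4  drift_plus_4_plus_3
0    warn     -2      614             2                    5
1      ok      5      822             9                   12
2      ok     -2      557             2                    5
3    fail     -4      459             0                    3
4    warn      3      685             7                   10
5    warn     -2       80             2                    5
6    fail      5      187             9                   12
7    warn      3      550             7                   10
8    fail     -3      847             1                    4
9    fail     -4      675             0                    3
10   warn     -1      633             3                    6
group by status, mean of drift_plus_4_plus_3:
status
fail    5.5
ok      8.5
warn    7.2
Name: drift_plus_4_plus_3, dtype: float64
So iloc[1] = 8.5.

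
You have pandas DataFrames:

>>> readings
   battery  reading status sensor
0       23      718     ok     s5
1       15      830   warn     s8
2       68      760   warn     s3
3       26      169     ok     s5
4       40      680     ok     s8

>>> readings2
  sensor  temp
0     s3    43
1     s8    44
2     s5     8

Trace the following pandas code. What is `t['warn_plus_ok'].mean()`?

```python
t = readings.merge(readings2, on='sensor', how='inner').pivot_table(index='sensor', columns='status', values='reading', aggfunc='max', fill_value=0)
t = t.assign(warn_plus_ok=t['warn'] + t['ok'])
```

996.0

merge on 'sensor' (how='inner') → 5 rows:
   battery  reading status sensor  temp
0       23      718     ok     s5     8
1       15      830   warn     s8    44
2       68      760   warn     s3    43
3       26      169     ok     s5     8
4       40      680     ok     s8    44
pivot: rows=sensor, cols=status, max(reading):
status   ok  warn
sensor           
s3        0   760
s5      718     0
s8      680   830
add column warn_plus_ok = t['warn'] + t['ok']:
status   ok  warn  warn_plus_ok
sensor                         
s3        0   760           760
s5      718     0           718
s8      680   830          1510
Hence 996.0.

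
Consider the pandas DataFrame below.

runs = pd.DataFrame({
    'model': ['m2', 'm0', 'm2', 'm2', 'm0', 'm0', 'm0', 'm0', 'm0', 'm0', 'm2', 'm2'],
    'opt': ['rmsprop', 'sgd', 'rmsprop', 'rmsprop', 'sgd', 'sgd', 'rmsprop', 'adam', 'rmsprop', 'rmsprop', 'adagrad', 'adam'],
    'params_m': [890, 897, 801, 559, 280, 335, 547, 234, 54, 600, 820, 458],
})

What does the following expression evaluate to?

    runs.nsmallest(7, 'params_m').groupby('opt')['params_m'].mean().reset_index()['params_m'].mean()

take 7 rows with smallest params_m:
   model      opt  params_m
8     m0  rmsprop        54
7     m0     adam       234
4     m0      sgd       280
5     m0      sgd       335
11    m2     adam       458
6     m0  rmsprop       547
3     m2  rmsprop       559
group by opt, mean of params_m:
opt
adam       346.000000
rmsprop    386.666667
sgd        307.500000
Name: params_m, dtype: float64
reset_index():
       opt    params_m
0     adam  346.000000
1  rmsprop  386.666667
2      sgd  307.500000
Finally, mean of column 'params_m' = 346.722222222.

346.722222222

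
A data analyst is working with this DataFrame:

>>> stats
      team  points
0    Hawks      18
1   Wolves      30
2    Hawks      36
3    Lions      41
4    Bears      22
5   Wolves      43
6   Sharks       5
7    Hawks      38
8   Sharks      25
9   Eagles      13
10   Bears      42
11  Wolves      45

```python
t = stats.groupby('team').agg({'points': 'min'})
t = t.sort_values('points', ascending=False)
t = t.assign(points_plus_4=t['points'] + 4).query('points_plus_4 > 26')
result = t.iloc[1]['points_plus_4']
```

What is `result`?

group by team, min of points:
        points
team          
Bears       22
Eagles      13
Hawks       18
Lions       41
Sharks       5
Wolves      30
sort by points descending:
        points
team          
Lions       41
Wolves      30
Bears       22
Hawks       18
Eagles      13
Sharks       5
add column points_plus_4 = t['points'] + 4:
        points  points_plus_4
team                         
Lions       41             45
Wolves      30             34
Bears       22             26
Hawks       18             22
Eagles      13             17
Sharks       5              9
filter rows where points_plus_4 > 26:
        points  points_plus_4
team                         
Lions       41             45
Wolves      30             34
value at position 1, column 'points_plus_4' → 34

34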